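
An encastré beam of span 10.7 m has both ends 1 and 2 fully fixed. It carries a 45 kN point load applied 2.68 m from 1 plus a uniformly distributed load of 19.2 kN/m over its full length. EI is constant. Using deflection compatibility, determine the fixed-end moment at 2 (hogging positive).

M_2 = 205.8 kN·m

Take the two fixed-end moments M_1, M_2 as redundants; the released structure is the simple span 12.
On the primary (simply-supported) span, the end slopes from the loading are:
  at 1: point load 45 at a = 2.68: Pab(L + b)/(6LEI) = 282/EI
  at 2: point load 45 at a = 2.68: Pab(L + a)/(6LEI) = 201.6/EI
  at 1: UDL 19.2: wL³/(24EI) = 980/EI
  at 2: UDL 19.2: wL³/(24EI) = 980/EI
  θ_10 = 1262/EI,  θ_20 = 1182/EI
Flexibility coefficients: a unit moment at one end gives L/(3EI) there and L/(6EI) at the far end, so f₁₁ = f₂₂ = 3.567/EI and f₁₂ = f₂₁ = 1.783/EI.
Compatibility — zero rotation at each built-in end:
  3.567 M_1 + 1.783 M_2 = 1262
  1.783 M_1 + 3.567 M_2 = 1182
Solving the pair gives M_1 = 250.9 kN·m and M_2 = 205.8 kN·m (hogging).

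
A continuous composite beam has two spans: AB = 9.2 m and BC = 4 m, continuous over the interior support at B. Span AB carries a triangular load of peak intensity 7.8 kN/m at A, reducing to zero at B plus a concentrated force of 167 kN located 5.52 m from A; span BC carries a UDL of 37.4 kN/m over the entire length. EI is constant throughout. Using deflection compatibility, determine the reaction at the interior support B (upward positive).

R_B = 278.5 kN

Release continuity at B by inserting a hinge; the redundant is the internal moment M_B. The primary structure is two simply-supported spans AB and BC.
Rotations at B on the released spans (each span's end-slope, ×1/EI):
  span AB: triangular load, peak 7.8: 7w₀L³/(360EI) = 118.1/EI
  span AB: point load 167 at a = 5.52: Pab(L + a)/(6LEI) = 904.6/EI
  span BC: UDL 37.4: wL³/(24EI) = 99.73/EI
  relative rotation θ_0 = (1023 + 99.73)/EI = 1122/EI
A unit hogging moment at B produces rotation L₁/(3EI) + L₂/(3EI) = 4.4/EI.
Slope continuity at B: θ_0 = M_B·4.4/EI, so M_B = 1122/4.4 = 255.1 kN·m (hogging).
Span AB, ΣM about A with M_B applied at B: R_B^{AB}·9.2 = 1032 + 255.1, so R_B^{AB} = 139.9 kN and R_A = 202.9 − 139.9 = 62.99 kN.
Span BC, ΣM about C: R_B^{BC}·4 = 299.2 + 255.1, so R_B^{BC} = 138.6 kN and R_C = 149.6 − 138.6 = 11.02 kN.
R_B = 139.9 + 138.6 = 278.5 kN.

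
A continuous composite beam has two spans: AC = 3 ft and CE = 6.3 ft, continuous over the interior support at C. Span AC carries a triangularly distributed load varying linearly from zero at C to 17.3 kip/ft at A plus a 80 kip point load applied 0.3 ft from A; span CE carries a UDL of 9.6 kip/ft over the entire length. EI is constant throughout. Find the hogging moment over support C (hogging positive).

Insert a hinge at C; M_C is the redundant, and each span becomes simply supported.
Discontinuity in slope at C on the released structure — sum the simple-span end rotations:
  span AC: triangular load, peak 17.3: 7w₀L³/(360EI) = 9.082/EI
  span AC: point load 80 at a = 0.3: Pab(L + a)/(6LEI) = 11.88/EI
  span CE: UDL 9.6: wL³/(24EI) = 100/EI
  relative rotation θ_0 = (20.96 + 100)/EI = 121/EI
A unit hogging moment at C produces rotation L₁/(3EI) + L₂/(3EI) = 3.1/EI.
Compatibility: M_C·(L₁+L₂)/(3EI) = θ_0, giving M_C = 39.03 kip·ft (hogging).

M_C = 39.03 kip·ft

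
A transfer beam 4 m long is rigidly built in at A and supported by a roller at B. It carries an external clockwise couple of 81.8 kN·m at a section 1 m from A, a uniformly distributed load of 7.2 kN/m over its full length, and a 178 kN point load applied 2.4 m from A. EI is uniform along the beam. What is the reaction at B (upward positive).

Take the reaction at B as the redundant and release it; the primary structure is a cantilever fixed at A.
Free-end deflection of the primary structure under the applied loading (downward +):
  clockwise couple 81.8 at a = 1: M₀a(2L − a)/(2EI) = 286.3/EI
  UDL 7.2: wL⁴/(8EI) = 230.4/EI
  point load 178 at a = 2.4: Pa²(3L − a)/(6EI) = 1640/EI
  δ_0 = 2157/EI
Tip deflection under a unit load at B: L³/(3EI) = 21.33/EI.
The prop prevents deflection at B: R_B = δ_0/δ_{BB} = 2157/21.33 = 101.1 kN.

R_B = 101.1 kN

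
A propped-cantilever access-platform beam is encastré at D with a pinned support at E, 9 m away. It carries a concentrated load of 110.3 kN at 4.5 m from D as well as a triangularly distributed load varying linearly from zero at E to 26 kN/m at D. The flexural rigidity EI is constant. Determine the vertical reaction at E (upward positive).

R_E = 57.87 kN

Take the reaction at E as the redundant and release it; the primary structure is a cantilever fixed at D.
Downward deflection at the released point E due to the loads:
  point load 110.3 at a = 4.5: Pa²(3L − a)/(6EI) = 8376/EI
  triangular load, peak 26 at the fixed end: w₀L⁴/(30EI) = 5686/EI
  δ_0 = 14062/EI
Flexibility coefficient — unit upward force at E: δ_{EE} = L³/(3EI) = 243/EI.
Compatibility at E: δ_0 − R_E·δ_{EE} = 0, so R_E = 14062/243 = 57.87 kN.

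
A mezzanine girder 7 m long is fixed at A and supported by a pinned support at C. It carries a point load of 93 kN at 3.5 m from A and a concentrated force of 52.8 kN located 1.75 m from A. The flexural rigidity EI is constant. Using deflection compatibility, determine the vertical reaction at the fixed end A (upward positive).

Choose R_C as the redundant. The primary structure is the cantilever fixed at A.
Deflection at C on the released cantilever, summing each load's contribution:
  point load 93 at a = 3.5: Pa²(3L − a)/(6EI) = 3323/EI
  point load 52.8 at a = 1.75: Pa²(3L − a)/(6EI) = 518.8/EI
  δ_0 = 3842/EI
Tip deflection under a unit load at C: L³/(3EI) = 114.3/EI.
Compatibility at C: δ_0 − R_C·δ_{CC} = 0, so R_C = 3842/114.3 = 33.6 kN.
Vertical equilibrium: R_A = ΣP − R_C = 145.8 − 33.6 = 112.2 kN.

R_A = 112.2 kN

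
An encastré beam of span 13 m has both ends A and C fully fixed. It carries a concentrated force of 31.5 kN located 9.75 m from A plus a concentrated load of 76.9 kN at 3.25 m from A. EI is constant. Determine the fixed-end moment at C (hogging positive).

M_C = 104.4 kN·m

Take the two fixed-end moments M_A, M_C as redundants; the released structure is the simple span AC.
End rotations of the released simple span under the applied load (×1/EI):
  at A: point load 31.5 at a = 9.75: Pab(L + b)/(6LEI) = 207.9/EI
  at C: point load 31.5 at a = 9.75: Pab(L + a)/(6LEI) = 291.1/EI
  at A: point load 76.9 at a = 3.25: Pab(L + b)/(6LEI) = 710.7/EI
  at C: point load 76.9 at a = 3.25: Pab(L + a)/(6LEI) = 507.7/EI
  θ_A0 = 918.7/EI,  θ_C0 = 798.8/EI
Flexibility coefficients: a unit moment at one end gives L/(3EI) there and L/(6EI) at the far end, so f₁₁ = f₂₂ = 4.333/EI and f₁₂ = f₂₁ = 2.167/EI.
Compatibility — zero rotation at each built-in end:
  4.333 M_A + 2.167 M_C = 918.7
  2.167 M_A + 4.333 M_C = 798.8
Solving the pair gives M_A = 159.8 kN·m and M_C = 104.4 kN·m (hogging).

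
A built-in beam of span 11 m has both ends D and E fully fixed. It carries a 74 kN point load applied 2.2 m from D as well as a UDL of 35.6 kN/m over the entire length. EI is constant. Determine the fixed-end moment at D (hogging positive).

Release both end moments; the primary structure is a simply-supported span DE with redundants M_D and M_E.
End rotations of the released simple span under the applied load (×1/EI):
  at D: point load 74 at a = 2.2: Pab(L + b)/(6LEI) = 429.8/EI
  at E: point load 74 at a = 2.2: Pab(L + a)/(6LEI) = 286.5/EI
  at D: UDL 35.6: wL³/(24EI) = 1974/EI
  at E: UDL 35.6: wL³/(24EI) = 1974/EI
  θ_D0 = 2404/EI,  θ_E0 = 2261/EI
Flexibility coefficients: a unit moment at one end gives L/(3EI) there and L/(6EI) at the far end, so f₁₁ = f₂₂ = 3.667/EI and f₁₂ = f₂₁ = 1.833/EI.
Compatibility — zero rotation at each built-in end:
  3.667 M_D + 1.833 M_E = 2404
  1.833 M_D + 3.667 M_E = 2261
Solving the pair gives M_D = 463.2 kN·m and M_E = 385 kN·m (hogging).

M_D = 463.2 kN·m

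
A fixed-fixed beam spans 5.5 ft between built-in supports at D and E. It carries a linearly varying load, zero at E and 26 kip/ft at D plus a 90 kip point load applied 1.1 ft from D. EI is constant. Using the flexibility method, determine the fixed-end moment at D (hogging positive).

Take the two fixed-end moments M_D, M_E as redundants; the released structure is the simple span DE.
Simple-span end rotations at D and E under the given loads:
  at D: triangular load, peak 26: w₀L³/(45EI) = 96.13/EI
  at E: triangular load, peak 26: 7w₀L³/(360EI) = 84.11/EI
  at D: point load 90 at a = 1.1: Pab(L + b)/(6LEI) = 130.7/EI
  at E: point load 90 at a = 1.1: Pab(L + a)/(6LEI) = 87.12/EI
  θ_D0 = 226.8/EI,  θ_E0 = 171.2/EI
Flexibility coefficients: a unit moment at one end gives L/(3EI) there and L/(6EI) at the far end, so f₁₁ = f₂₂ = 1.833/EI and f₁₂ = f₂₁ = 0.9167/EI.
Compatibility — zero rotation at each built-in end:
  1.833 M_D + 0.9167 M_E = 226.8
  0.9167 M_D + 1.833 M_E = 171.2
Solving the pair gives M_D = 102.7 kip·ft and M_E = 42.06 kip·ft (hogging).

M_D = 102.7 kip·ft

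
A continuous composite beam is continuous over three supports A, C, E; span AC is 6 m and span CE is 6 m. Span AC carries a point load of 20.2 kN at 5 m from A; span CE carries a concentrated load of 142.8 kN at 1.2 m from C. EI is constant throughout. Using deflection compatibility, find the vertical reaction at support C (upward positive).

R_C = 154.2 kN

Release continuity at C by inserting a hinge; the redundant is the internal moment M_C. The primary structure is two simply-supported spans AC and CE.
Discontinuity in slope at C on the released structure — sum the simple-span end rotations:
  span AC: point load 20.2 at a = 5: Pab(L + a)/(6LEI) = 30.86/EI
  span CE: point load 142.8 at a = 1.2: Pab(L + b)/(6LEI) = 246.8/EI
  relative rotation θ_0 = (30.86 + 246.8)/EI = 277.6/EI
A unit hogging moment at C produces rotation L₁/(3EI) + L₂/(3EI) = 4/EI.
Slope continuity at C: θ_0 = M_C·4/EI, so M_C = 277.6/4 = 69.4 kN·m (hogging).
Span AC, ΣM about A with M_C applied at C: R_C^{AC}·6 = 101 + 69.4, so R_C^{AC} = 28.4 kN and R_A = 20.2 − 28.4 = -8.201 kN.
Span CE, ΣM about E: R_C^{CE}·6 = 685.4 + 69.4, so R_C^{CE} = 125.8 kN and R_E = 142.8 − 125.8 = 16.99 kN.
R_C = 28.4 + 125.8 = 154.2 kN.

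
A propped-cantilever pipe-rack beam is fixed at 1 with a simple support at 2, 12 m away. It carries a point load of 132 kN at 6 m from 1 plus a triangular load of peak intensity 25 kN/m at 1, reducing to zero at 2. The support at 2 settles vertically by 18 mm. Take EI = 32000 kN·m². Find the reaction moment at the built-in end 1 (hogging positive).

Remove the prop at 2; the released (primary) structure is a cantilever built in at 1.
Free-end deflection of the primary structure under the applied loading (downward +):
  point load 132 at a = 6: Pa²(3L − a)/(6EI) = 23760/EI
  triangular load, peak 25 at the fixed end: w₀L⁴/(30EI) = 17280/EI
  δ_0 = 41040/EI
Flexibility coefficient — unit upward force at 2: δ_{22} = L³/(3EI) = 576/EI.
With EI = 32000 kN·m²: δ_0 = 1.2825 m and δ_{22} = 0.018 m/kN.
Compatibility — the beam at 2 must follow the support down by 0.018 m: δ_0 − R_2·δ_{22} = 0.018, so R_2 = (1.2825 − 0.018)/0.018 = 70.25 kN.
Moment equilibrium about 1: M_1 = Σ(load moments about 1) − R_2·L = 1392 − 70.25×12 = 549 kN·m.

M_1 = 549 kN·m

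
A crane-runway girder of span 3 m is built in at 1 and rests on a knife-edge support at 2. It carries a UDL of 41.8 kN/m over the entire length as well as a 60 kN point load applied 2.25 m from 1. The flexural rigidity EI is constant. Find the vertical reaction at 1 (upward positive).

R_1 = 100.4 kN

Choose R_2 as the redundant. The primary structure is the cantilever fixed at 1.
Deflection at 2 on the released cantilever, summing each load's contribution:
  UDL 41.8: wL⁴/(8EI) = 423.2/EI
  point load 60 at a = 2.25: Pa²(3L − a)/(6EI) = 341.7/EI
  δ_0 = 764.9/EI
Tip deflection under a unit load at 2: L³/(3EI) = 9/EI.
Compatibility at 2: δ_0 − R_2·δ_{22} = 0, so R_2 = 764.9/9 = 84.99 kN.
Vertical equilibrium: R_1 = ΣP − R_2 = 185.4 − 84.99 = 100.4 kN.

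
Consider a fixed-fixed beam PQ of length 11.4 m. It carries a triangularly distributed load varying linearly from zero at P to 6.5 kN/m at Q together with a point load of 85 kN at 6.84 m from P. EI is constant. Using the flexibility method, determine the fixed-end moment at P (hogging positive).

M_P = 121.2 kN·m

Take the two fixed-end moments M_P, M_Q as redundants; the released structure is the simple span PQ.
End rotations of the released simple span under the applied load (×1/EI):
  at P: triangular load, peak 6.5: 7w₀L³/(360EI) = 187.3/EI
  at Q: triangular load, peak 6.5: w₀L³/(45EI) = 214/EI
  at P: point load 85 at a = 6.84: Pab(L + b)/(6LEI) = 618.6/EI
  at Q: point load 85 at a = 6.84: Pab(L + a)/(6LEI) = 707/EI
  θ_P0 = 805.9/EI,  θ_Q0 = 921/EI
Flexibility coefficients: a unit moment at one end gives L/(3EI) there and L/(6EI) at the far end, so f₁₁ = f₂₂ = 3.8/EI and f₁₂ = f₂₁ = 1.9/EI.
Compatibility — zero rotation at each built-in end:
  3.8 M_P + 1.9 M_Q = 805.9
  1.9 M_P + 3.8 M_Q = 921
Solving the pair gives M_P = 121.2 kN·m and M_Q = 181.8 kN·m (hogging).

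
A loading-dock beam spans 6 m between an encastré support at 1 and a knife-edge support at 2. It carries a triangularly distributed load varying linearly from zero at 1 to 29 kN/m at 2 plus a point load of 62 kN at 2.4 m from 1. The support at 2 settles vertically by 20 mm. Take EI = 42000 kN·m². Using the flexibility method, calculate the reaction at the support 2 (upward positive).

Choose R_2 as the redundant. The primary structure is the cantilever fixed at 1.
Deflection at 2 on the released cantilever, summing each load's contribution:
  triangular load, peak 29 at the free end: 11w₀L⁴/(120EI) = 3445/EI
  point load 62 at a = 2.4: Pa²(3L − a)/(6EI) = 928.5/EI
  δ_0 = 4374/EI
Tip deflection under a unit load at 2: L³/(3EI) = 72/EI.
With EI = 42000 kN·m²: δ_0 = 0.10414 m and δ_{22} = 0.001714 m/kN.
Compatibility — the beam at 2 must follow the support down by 0.02 m: δ_0 − R_2·δ_{22} = 0.02, so R_2 = (0.10414 − 0.02)/0.001714 = 49.08 kN.

R_2 = 49.08 kN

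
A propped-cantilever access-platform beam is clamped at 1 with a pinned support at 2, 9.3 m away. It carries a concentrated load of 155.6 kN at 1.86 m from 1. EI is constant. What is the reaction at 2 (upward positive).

Release the roller at 2. Primary structure: cantilever fixed at 1.
Downward deflection at the released point 2 due to the loads:
  point load 155.6 at a = 1.86: Pa²(3L − a)/(6EI) = 2336/EI
Tip deflection under a unit load at 2: L³/(3EI) = 268.1/EI.
Compatibility at 2: δ_0 − R_2·δ_{22} = 0, so R_2 = 2336/268.1 = 8.714 kN.

R_2 = 8.714 kN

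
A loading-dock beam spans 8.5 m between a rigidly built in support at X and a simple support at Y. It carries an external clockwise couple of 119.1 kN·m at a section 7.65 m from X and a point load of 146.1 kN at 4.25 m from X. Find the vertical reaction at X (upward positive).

Remove the prop at Y; the released (primary) structure is a cantilever built in at X.
Free-end deflection of the primary structure under the applied loading (downward +):
  clockwise couple 119.1 at a = 7.65: M₀a(2L − a)/(2EI) = 4259/EI
  point load 146.1 at a = 4.25: Pa²(3L − a)/(6EI) = 9346/EI
  δ_0 = 13606/EI
Flexibility coefficient — unit upward force at Y: δ_{YY} = L³/(3EI) = 204.7/EI.
The prop prevents deflection at Y: R_Y = δ_0/δ_{YY} = 13606/204.7 = 66.46 kN.
Vertical equilibrium: R_X = ΣP − R_Y = 146.1 − 66.46 = 79.64 kN.

R_X = 79.64 kN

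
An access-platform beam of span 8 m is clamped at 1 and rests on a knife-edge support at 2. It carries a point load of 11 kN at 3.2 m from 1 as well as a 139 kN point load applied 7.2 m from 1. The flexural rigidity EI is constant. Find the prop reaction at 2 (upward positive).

Remove the prop at 2; the released (primary) structure is a cantilever built in at 1.
Primary-structure tip deflection at 2 by superposition:
  point load 11 at a = 3.2: Pa²(3L − a)/(6EI) = 390.5/EI
  point load 139 at a = 7.2: Pa²(3L − a)/(6EI) = 20176/EI
  δ_0 = 20567/EI
Tip deflection under a unit load at 2: L³/(3EI) = 170.7/EI.
The prop prevents deflection at 2: R_2 = δ_0/δ_{22} = 20567/170.7 = 120.5 kN.

R_2 = 120.5 kN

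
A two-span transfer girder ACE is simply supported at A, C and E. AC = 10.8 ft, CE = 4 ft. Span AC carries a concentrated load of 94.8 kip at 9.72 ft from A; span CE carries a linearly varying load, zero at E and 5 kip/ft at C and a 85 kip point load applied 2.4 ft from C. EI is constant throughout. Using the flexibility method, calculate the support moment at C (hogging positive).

Insert a hinge at C; M_C is the redundant, and each span becomes simply supported.
Discontinuity in slope at C on the released structure — sum the simple-span end rotations:
  span AC: point load 94.8 at a = 9.72: Pab(L + a)/(6LEI) = 315.1/EI
  span CE: triangular load, peak 5: w₀L³/(45EI) = 7.111/EI
  span CE: point load 85 at a = 2.4: Pab(L + b)/(6LEI) = 76.16/EI
  relative rotation θ_0 = (315.1 + 83.27)/EI = 398.4/EI
A unit hogging moment at C produces rotation L₁/(3EI) + L₂/(3EI) = 4.933/EI.
Slope continuity at C: θ_0 = M_C·4.933/EI, so M_C = 398.4/4.933 = 80.76 kip·ft (hogging).

M_C = 80.76 kip·ft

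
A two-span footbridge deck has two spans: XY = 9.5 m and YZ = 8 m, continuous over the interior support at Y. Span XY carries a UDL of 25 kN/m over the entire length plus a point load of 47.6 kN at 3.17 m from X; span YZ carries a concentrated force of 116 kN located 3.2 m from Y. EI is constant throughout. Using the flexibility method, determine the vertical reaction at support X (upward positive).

Insert a hinge at Y; M_Y is the redundant, and each span becomes simply supported.
Rotations at Y on the released spans (each span's end-slope, ×1/EI):
  span XY: UDL 25: wL³/(24EI) = 893.1/EI
  span XY: point load 47.6 at a = 3.17: Pab(L + a)/(6LEI) = 212.3/EI
  span YZ: point load 116 at a = 3.2: Pab(L + b)/(6LEI) = 475.1/EI
  relative rotation θ_0 = (1105 + 475.1)/EI = 1581/EI
A unit hogging moment at Y produces rotation L₁/(3EI) + L₂/(3EI) = 5.833/EI.
Compatibility: M_Y·(L₁+L₂)/(3EI) = θ_0, giving M_Y = 271 kN·m (hogging).
Span XY, ΣM about X with M_Y applied at Y: R_Y^{XY}·9.5 = 1279 + 271, so R_Y^{XY} = 163.2 kN and R_X = 285.1 − 163.2 = 121.9 kN.

R_X = 121.9 kN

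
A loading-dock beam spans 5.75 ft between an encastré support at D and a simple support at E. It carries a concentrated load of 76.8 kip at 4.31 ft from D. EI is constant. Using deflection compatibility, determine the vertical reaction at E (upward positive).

R_E = 48.55 kip

Take the reaction at E as the redundant and release it; the primary structure is a cantilever fixed at D.
Primary-structure tip deflection at E by superposition:
  point load 76.8 at a = 4.31: Pa²(3L − a)/(6EI) = 3077/EI
Flexibility coefficient — unit upward force at E: δ_{EE} = L³/(3EI) = 63.37/EI.
The prop prevents deflection at E: R_E = δ_0/δ_{EE} = 3077/63.37 = 48.55 kip.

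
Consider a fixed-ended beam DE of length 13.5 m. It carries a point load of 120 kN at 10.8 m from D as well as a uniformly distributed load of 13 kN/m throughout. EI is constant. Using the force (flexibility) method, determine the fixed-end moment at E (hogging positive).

Release both end moments; the primary structure is a simply-supported span DE with redundants M_D and M_E.
On the primary (simply-supported) span, the end slopes from the loading are:
  at D: point load 120 at a = 10.8: Pab(L + b)/(6LEI) = 699.8/EI
  at E: point load 120 at a = 10.8: Pab(L + a)/(6LEI) = 1050/EI
  at D: UDL 13: wL³/(24EI) = 1333/EI
  at E: UDL 13: wL³/(24EI) = 1333/EI
  θ_D0 = 2033/EI,  θ_E0 = 2382/EI
Flexibility coefficients: a unit moment at one end gives L/(3EI) there and L/(6EI) at the far end, so f₁₁ = f₂₂ = 4.5/EI and f₁₂ = f₂₁ = 2.25/EI.
Compatibility — zero rotation at each built-in end:
  4.5 M_D + 2.25 M_E = 2033
  2.25 M_D + 4.5 M_E = 2382
Solving the pair gives M_D = 249.3 kN·m and M_E = 404.8 kN·m (hogging).

M_E = 404.8 kN·m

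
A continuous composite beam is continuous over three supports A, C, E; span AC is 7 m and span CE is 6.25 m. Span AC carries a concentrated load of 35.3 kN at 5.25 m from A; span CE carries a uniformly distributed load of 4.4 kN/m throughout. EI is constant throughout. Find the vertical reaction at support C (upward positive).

Insert a hinge at C; M_C is the redundant, and each span becomes simply supported.
End slopes at the hinge C, treating each span as simply supported:
  span AC: point load 35.3 at a = 5.25: Pab(L + a)/(6LEI) = 94.59/EI
  span CE: UDL 4.4: wL³/(24EI) = 44.76/EI
  relative rotation θ_0 = (94.59 + 44.76)/EI = 139.4/EI
A unit hogging moment at C produces rotation L₁/(3EI) + L₂/(3EI) = 4.417/EI.
Compatibility: M_C·(L₁+L₂)/(3EI) = θ_0, giving M_C = 31.55 kN·m (hogging).
Span AC, ΣM about A with M_C applied at C: R_C^{AC}·7 = 185.3 + 31.55, so R_C^{AC} = 30.98 kN and R_A = 35.3 − 30.98 = 4.318 kN.
Span CE, ΣM about E: R_C^{CE}·6.25 = 85.94 + 31.55, so R_C^{CE} = 18.8 kN and R_E = 27.5 − 18.8 = 8.702 kN.
R_C = 30.98 + 18.8 = 49.78 kN.

R_C = 49.78 kN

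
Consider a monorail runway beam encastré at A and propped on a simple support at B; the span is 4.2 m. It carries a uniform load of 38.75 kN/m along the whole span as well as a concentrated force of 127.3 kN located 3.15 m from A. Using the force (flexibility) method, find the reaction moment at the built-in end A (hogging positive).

Remove the prop at B; the released (primary) structure is a cantilever built in at A.
Primary-structure tip deflection at B by superposition:
  UDL 38.75: wL⁴/(8EI) = 1507/EI
  point load 127.3 at a = 3.15: Pa²(3L − a)/(6EI) = 1989/EI
  δ_0 = 3497/EI
Tip deflection under a unit load at B: L³/(3EI) = 24.7/EI.
Compatibility at B: δ_0 − R_B·δ_{BB} = 0, so R_B = 3497/24.7 = 141.6 kN.
Moment equilibrium about A: M_A = Σ(load moments about A) − R_B·L = 742.8 − 141.6×4.2 = 148.1 kN·m.

M_A = 148.1 kN·m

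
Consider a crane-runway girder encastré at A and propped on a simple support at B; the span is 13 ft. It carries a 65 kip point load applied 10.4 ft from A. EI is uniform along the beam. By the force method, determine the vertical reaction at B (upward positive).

Take the reaction at B as the redundant and release it; the primary structure is a cantilever fixed at A.
Primary-structure tip deflection at B by superposition:
  point load 65 at a = 10.4: Pa²(3L − a)/(6EI) = 33512/EI
Flexibility coefficient — unit upward force at B: δ_{BB} = L³/(3EI) = 732.3/EI.
Compatibility at B: δ_0 − R_B·δ_{BB} = 0, so R_B = 33512/732.3 = 45.76 kip.

R_B = 45.76 kip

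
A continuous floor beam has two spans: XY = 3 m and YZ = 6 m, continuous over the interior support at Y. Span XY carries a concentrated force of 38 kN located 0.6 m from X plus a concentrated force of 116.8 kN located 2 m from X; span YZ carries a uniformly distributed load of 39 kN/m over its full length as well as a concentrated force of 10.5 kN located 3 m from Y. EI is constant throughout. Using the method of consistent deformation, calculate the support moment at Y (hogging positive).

M_Y = 150.2 kN·m

Take M_Y as the redundant. Released structure: two simple spans XY and YZ with a hinge at Y.
End slopes at the hinge Y, treating each span as simply supported:
  span XY: point load 38 at a = 0.6: Pab(L + a)/(6LEI) = 10.94/EI
  span XY: point load 116.8 at a = 2: Pab(L + a)/(6LEI) = 64.89/EI
  span YZ: UDL 39: wL³/(24EI) = 351/EI
  span YZ: point load 10.5 at a = 3: Pab(L + b)/(6LEI) = 23.62/EI
  relative rotation θ_0 = (75.83 + 374.6)/EI = 450.5/EI
A unit hogging moment at Y produces rotation L₁/(3EI) + L₂/(3EI) = 3/EI.
Compatibility: M_Y·(L₁+L₂)/(3EI) = θ_0, giving M_Y = 150.2 kN·m (hogging).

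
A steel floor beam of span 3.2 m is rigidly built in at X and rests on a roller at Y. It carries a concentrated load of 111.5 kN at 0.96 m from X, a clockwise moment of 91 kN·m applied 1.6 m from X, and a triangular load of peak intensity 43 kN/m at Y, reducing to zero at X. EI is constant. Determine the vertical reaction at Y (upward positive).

Release the roller at Y. Primary structure: cantilever fixed at X.
Primary-structure tip deflection at Y by superposition:
  point load 111.5 at a = 0.96: Pa²(3L − a)/(6EI) = 148/EI
  clockwise couple 91 at a = 1.6: M₀a(2L − a)/(2EI) = 349.4/EI
  triangular load, peak 43 at the free end: 11w₀L⁴/(120EI) = 413.3/EI
  δ_0 = 910.7/EI
Flexibility coefficient — unit upward force at Y: δ_{YY} = L³/(3EI) = 10.92/EI.
The prop prevents deflection at Y: R_Y = δ_0/δ_{YY} = 910.7/10.92 = 83.38 kN.

R_Y = 83.38 kN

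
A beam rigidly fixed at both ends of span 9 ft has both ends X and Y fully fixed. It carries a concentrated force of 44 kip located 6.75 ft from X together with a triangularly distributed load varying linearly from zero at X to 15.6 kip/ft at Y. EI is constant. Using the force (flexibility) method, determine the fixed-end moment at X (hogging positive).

M_X = 60.68 kip·ft

Release both end moments; the primary structure is a simply-supported span XY with redundants M_X and M_Y.
End rotations of the released simple span under the applied load (×1/EI):
  at X: point load 44 at a = 6.75: Pab(L + b)/(6LEI) = 139.2/EI
  at Y: point load 44 at a = 6.75: Pab(L + a)/(6LEI) = 194.9/EI
  at X: triangular load, peak 15.6: 7w₀L³/(360EI) = 221.1/EI
  at Y: triangular load, peak 15.6: w₀L³/(45EI) = 252.7/EI
  θ_X0 = 360.3/EI,  θ_Y0 = 447.6/EI
Flexibility coefficients: a unit moment at one end gives L/(3EI) there and L/(6EI) at the far end, so f₁₁ = f₂₂ = 3/EI and f₁₂ = f₂₁ = 1.5/EI.
Compatibility — zero rotation at each built-in end:
  3 M_X + 1.5 M_Y = 360.3
  1.5 M_X + 3 M_Y = 447.6
Solving the pair gives M_X = 60.68 kip·ft and M_Y = 118.9 kip·ft (hogging).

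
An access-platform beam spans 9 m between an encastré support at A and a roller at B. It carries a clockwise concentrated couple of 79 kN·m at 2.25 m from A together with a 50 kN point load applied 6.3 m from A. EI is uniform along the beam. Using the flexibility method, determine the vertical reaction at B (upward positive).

Release the roller at B. Primary structure: cantilever fixed at A.
Primary-structure tip deflection at B by superposition:
  clockwise couple 79 at a = 2.25: M₀a(2L − a)/(2EI) = 1400/EI
  point load 50 at a = 6.3: Pa²(3L − a)/(6EI) = 6847/EI
  δ_0 = 8246/EI
Tip deflection under a unit load at B: L³/(3EI) = 243/EI.
Compatibility at B: δ_0 − R_B·δ_{BB} = 0, so R_B = 8246/243 = 33.94 kN.

R_B = 33.94 kN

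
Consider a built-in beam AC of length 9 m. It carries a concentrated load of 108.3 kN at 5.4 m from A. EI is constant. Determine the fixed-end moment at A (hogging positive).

Release both end moments; the primary structure is a simply-supported span AC with redundants M_A and M_C.
Simple-span end rotations at A and C under the given loads:
  at A: point load 108.3 at a = 5.4: Pab(L + b)/(6LEI) = 491.2/EI
  at C: point load 108.3 at a = 5.4: Pab(L + a)/(6LEI) = 561.4/EI
  θ_A0 = 491.2/EI,  θ_C0 = 561.4/EI
Flexibility coefficients: a unit moment at one end gives L/(3EI) there and L/(6EI) at the far end, so f₁₁ = f₂₂ = 3/EI and f₁₂ = f₂₁ = 1.5/EI.
Compatibility — zero rotation at each built-in end:
  3 M_A + 1.5 M_C = 491.2
  1.5 M_A + 3 M_C = 561.4
Solving the pair gives M_A = 93.57 kN·m and M_C = 140.4 kN·m (hogging).

M_A = 93.57 kN·m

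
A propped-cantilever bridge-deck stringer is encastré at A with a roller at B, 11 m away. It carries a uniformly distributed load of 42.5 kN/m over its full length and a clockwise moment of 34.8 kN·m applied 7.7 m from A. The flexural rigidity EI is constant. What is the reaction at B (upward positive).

Take the reaction at B as the redundant and release it; the primary structure is a cantilever fixed at A.
Primary-structure tip deflection at B by superposition:
  UDL 42.5: wL⁴/(8EI) = 77780/EI
  clockwise couple 34.8 at a = 7.7: M₀a(2L − a)/(2EI) = 1916/EI
  δ_0 = 79696/EI
Tip deflection under a unit load at B: L³/(3EI) = 443.7/EI.
Compatibility at B: δ_0 − R_B·δ_{BB} = 0, so R_B = 79696/443.7 = 179.6 kN.

R_B = 179.6 kN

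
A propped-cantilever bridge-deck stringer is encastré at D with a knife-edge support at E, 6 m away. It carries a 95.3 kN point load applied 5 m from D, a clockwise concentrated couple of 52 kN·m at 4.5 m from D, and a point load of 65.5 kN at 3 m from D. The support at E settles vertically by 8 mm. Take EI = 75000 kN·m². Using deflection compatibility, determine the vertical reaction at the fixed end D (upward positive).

Take the reaction at E as the redundant and release it; the primary structure is a cantilever fixed at D.
Primary-structure tip deflection at E by superposition:
  point load 95.3 at a = 5: Pa²(3L − a)/(6EI) = 5162/EI
  clockwise couple 52 at a = 4.5: M₀a(2L − a)/(2EI) = 877.5/EI
  point load 65.5 at a = 3: Pa²(3L − a)/(6EI) = 1474/EI
  δ_0 = 7513/EI
Tip deflection under a unit load at E: L³/(3EI) = 72/EI.
With EI = 75000 kN·m²: δ_0 = 0.10018 m and δ_{EE} = 0.00096 m/kN.
Compatibility — the beam at E must follow the support down by 0.008 m: δ_0 − R_E·δ_{EE} = 0.008, so R_E = (0.10018 − 0.008)/0.00096 = 96.02 kN.
Vertical equilibrium: R_D = ΣP − R_E = 160.8 − 96.02 = 64.78 kN.

R_D = 64.78 kN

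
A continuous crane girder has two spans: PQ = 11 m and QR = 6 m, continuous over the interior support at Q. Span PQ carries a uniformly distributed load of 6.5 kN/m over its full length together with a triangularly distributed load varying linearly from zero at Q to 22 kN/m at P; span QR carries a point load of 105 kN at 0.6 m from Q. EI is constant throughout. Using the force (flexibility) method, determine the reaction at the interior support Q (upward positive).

Take M_Q as the redundant. Released structure: two simple spans PQ and QR with a hinge at Q.
Discontinuity in slope at Q on the released structure — sum the simple-span end rotations:
  span PQ: UDL 6.5: wL³/(24EI) = 360.5/EI
  span PQ: triangular load, peak 22: 7w₀L³/(360EI) = 569.4/EI
  span QR: point load 105 at a = 0.6: Pab(L + b)/(6LEI) = 107.7/EI
  relative rotation θ_0 = (929.9 + 107.7)/EI = 1038/EI
A unit hogging moment at Q produces rotation L₁/(3EI) + L₂/(3EI) = 5.667/EI.
Slope continuity at Q: θ_0 = M_Q·5.667/EI, so M_Q = 1038/5.667 = 183.1 kN·m (hogging).
Span PQ, ΣM about P with M_Q applied at Q: R_Q^{PQ}·11 = 836.9 + 183.1, so R_Q^{PQ} = 92.73 kN and R_P = 192.5 − 92.73 = 99.77 kN.
Span QR, ΣM about R: R_Q^{QR}·6 = 567 + 183.1, so R_Q^{QR} = 125 kN and R_R = 105 − 125 = -20.02 kN.
R_Q = 92.73 + 125 = 217.7 kN.

R_Q = 217.7 kN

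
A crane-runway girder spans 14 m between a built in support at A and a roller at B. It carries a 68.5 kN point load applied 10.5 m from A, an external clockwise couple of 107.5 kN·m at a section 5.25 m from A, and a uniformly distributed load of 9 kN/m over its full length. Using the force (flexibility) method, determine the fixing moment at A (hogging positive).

Remove the prop at B; the released (primary) structure is a cantilever built in at A.
Deflection at B on the released cantilever, summing each load's contribution:
  point load 68.5 at a = 10.5: Pa²(3L − a)/(6EI) = 39649/EI
  clockwise couple 107.5 at a = 5.25: M₀a(2L − a)/(2EI) = 6420/EI
  UDL 9: wL⁴/(8EI) = 43218/EI
  δ_0 = 89286/EI
Flexibility coefficient — unit upward force at B: δ_{BB} = L³/(3EI) = 914.7/EI.
Compatibility at B: δ_0 − R_B·δ_{BB} = 0, so R_B = 89286/914.7 = 97.62 kN.
Moment equilibrium about A: M_A = Σ(load moments about A) − R_B·L = 1709 − 97.62×14 = 342.1 kN·m.

M_A = 342.1 kN·m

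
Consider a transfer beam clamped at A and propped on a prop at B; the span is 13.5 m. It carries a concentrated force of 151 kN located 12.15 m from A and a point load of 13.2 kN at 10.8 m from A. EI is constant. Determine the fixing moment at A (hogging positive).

Remove the prop at B; the released (primary) structure is a cantilever built in at A.
Downward deflection at the released point B due to the loads:
  point load 151 at a = 12.15: Pa²(3L − a)/(6EI) = 105325/EI
  point load 13.2 at a = 10.8: Pa²(3L − a)/(6EI) = 7621/EI
  δ_0 = 112946/EI
Tip deflection under a unit load at B: L³/(3EI) = 820.1/EI.
The prop prevents deflection at B: R_B = δ_0/δ_{BB} = 112946/820.1 = 137.7 kN.
Moment equilibrium about A: M_A = Σ(load moments about A) − R_B·L = 1977 − 137.7×13.5 = 118 kN·m.

M_A = 118 kN·m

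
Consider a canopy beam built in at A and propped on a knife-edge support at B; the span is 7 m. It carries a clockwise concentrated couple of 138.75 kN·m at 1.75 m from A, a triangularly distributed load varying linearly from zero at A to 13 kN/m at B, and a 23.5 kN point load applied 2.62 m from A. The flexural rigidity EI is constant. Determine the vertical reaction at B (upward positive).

Remove the prop at B; the released (primary) structure is a cantilever built in at A.
Deflection at B on the released cantilever, summing each load's contribution:
  clockwise couple 138.75 at a = 1.75: M₀a(2L − a)/(2EI) = 1487/EI
  triangular load, peak 13 at the free end: 11w₀L⁴/(120EI) = 2861/EI
  point load 23.5 at a = 2.62: Pa²(3L − a)/(6EI) = 494.2/EI
  δ_0 = 4843/EI
Tip deflection under a unit load at B: L³/(3EI) = 114.3/EI.
The prop prevents deflection at B: R_B = δ_0/δ_{BB} = 4843/114.3 = 42.35 kN.

R_B = 42.35 kN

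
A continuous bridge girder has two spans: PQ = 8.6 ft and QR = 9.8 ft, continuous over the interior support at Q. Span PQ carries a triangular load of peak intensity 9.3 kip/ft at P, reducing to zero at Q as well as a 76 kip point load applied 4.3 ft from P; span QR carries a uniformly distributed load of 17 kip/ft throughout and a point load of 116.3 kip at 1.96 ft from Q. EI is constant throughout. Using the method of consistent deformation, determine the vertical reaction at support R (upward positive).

Take M_Q as the redundant. Released structure: two simple spans PQ and QR with a hinge at Q.
Rotations at Q on the released spans (each span's end-slope, ×1/EI):
  span PQ: triangular load, peak 9.3: 7w₀L³/(360EI) = 115/EI
  span PQ: point load 76 at a = 4.3: Pab(L + a)/(6LEI) = 351.3/EI
  span QR: UDL 17: wL³/(24EI) = 666.7/EI
  span QR: point load 116.3 at a = 1.96: Pab(L + b)/(6LEI) = 536.1/EI
  relative rotation θ_0 = (466.3 + 1203)/EI = 1669/EI
A unit hogging moment at Q produces rotation L₁/(3EI) + L₂/(3EI) = 6.133/EI.
Slope continuity at Q: θ_0 = M_Q·6.133/EI, so M_Q = 1669/6.133 = 272.1 kip·ft (hogging).
Span QR, ΣM about R: R_Q^{QR}·9.8 = 1728 + 272.1, so R_Q^{QR} = 204.1 kip and R_R = 282.9 − 204.1 = 78.79 kip.

R_R = 78.79 kip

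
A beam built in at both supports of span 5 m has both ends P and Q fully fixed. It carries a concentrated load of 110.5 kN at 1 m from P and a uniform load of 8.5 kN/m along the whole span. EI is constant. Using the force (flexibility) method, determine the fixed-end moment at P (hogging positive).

Take the two fixed-end moments M_P, M_Q as redundants; the released structure is the simple span PQ.
End rotations of the released simple span under the applied load (×1/EI):
  at P: point load 110.5 at a = 1: Pab(L + b)/(6LEI) = 132.6/EI
  at Q: point load 110.5 at a = 1: Pab(L + a)/(6LEI) = 88.4/EI
  at P: UDL 8.5: wL³/(24EI) = 44.27/EI
  at Q: UDL 8.5: wL³/(24EI) = 44.27/EI
  θ_P0 = 176.9/EI,  θ_Q0 = 132.7/EI
Flexibility coefficients: a unit moment at one end gives L/(3EI) there and L/(6EI) at the far end, so f₁₁ = f₂₂ = 1.667/EI and f₁₂ = f₂₁ = 0.8333/EI.
Compatibility — zero rotation at each built-in end:
  1.667 M_P + 0.8333 M_Q = 176.9
  0.8333 M_P + 1.667 M_Q = 132.7
Solving the pair gives M_P = 88.43 kN·m and M_Q = 35.39 kN·m (hogging).

M_P = 88.43 kN·m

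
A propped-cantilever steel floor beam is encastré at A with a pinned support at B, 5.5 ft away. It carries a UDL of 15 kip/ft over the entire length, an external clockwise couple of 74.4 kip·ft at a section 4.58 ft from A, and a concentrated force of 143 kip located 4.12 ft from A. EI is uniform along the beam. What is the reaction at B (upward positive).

R_B = 141 kip

Release the roller at B. Primary structure: cantilever fixed at A.
Deflection at B on the released cantilever, summing each load's contribution:
  UDL 15: wL⁴/(8EI) = 1716/EI
  clockwise couple 74.4 at a = 4.58: M₀a(2L − a)/(2EI) = 1094/EI
  point load 143 at a = 4.12: Pa²(3L − a)/(6EI) = 5008/EI
  δ_0 = 7818/EI
Flexibility coefficient — unit upward force at B: δ_{BB} = L³/(3EI) = 55.46/EI.
The prop prevents deflection at B: R_B = δ_0/δ_{BB} = 7818/55.46 = 141 kip.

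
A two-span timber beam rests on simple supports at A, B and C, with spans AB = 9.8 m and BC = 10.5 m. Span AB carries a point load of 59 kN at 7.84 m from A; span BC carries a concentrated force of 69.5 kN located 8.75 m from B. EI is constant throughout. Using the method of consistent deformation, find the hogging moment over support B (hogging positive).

Insert a hinge at B; M_B is the redundant, and each span becomes simply supported.
Rotations at B on the released spans (each span's end-slope, ×1/EI):
  span AB: point load 59 at a = 7.84: Pab(L + a)/(6LEI) = 272/EI
  span BC: point load 69.5 at a = 8.75: Pab(L + b)/(6LEI) = 206.9/EI
  relative rotation θ_0 = (272 + 206.9)/EI = 478.9/EI
A unit hogging moment at B produces rotation L₁/(3EI) + L₂/(3EI) = 6.767/EI.
Slope continuity at B: θ_0 = M_B·6.767/EI, so M_B = 478.9/6.767 = 70.78 kN·m (hogging).

M_B = 70.78 kN·m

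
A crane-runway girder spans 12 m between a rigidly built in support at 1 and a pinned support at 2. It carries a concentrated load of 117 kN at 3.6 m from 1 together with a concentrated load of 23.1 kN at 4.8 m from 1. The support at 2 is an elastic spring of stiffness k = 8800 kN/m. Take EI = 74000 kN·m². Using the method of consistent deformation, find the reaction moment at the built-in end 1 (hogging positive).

M_1 = 307.1 kN·m

Release the roller at 2. Primary structure: cantilever fixed at 1.
Deflection at 2 on the released cantilever, summing each load's contribution:
  point load 117 at a = 3.6: Pa²(3L − a)/(6EI) = 8188/EI
  point load 23.1 at a = 4.8: Pa²(3L − a)/(6EI) = 2768/EI
  δ_0 = 10956/EI
Tip deflection under a unit load at 2: L³/(3EI) = 576/EI.
With EI = 74000 kN·m²: δ_0 = 0.14805 m and δ_{22} = 0.007784 m/kN.
Compatibility — the spring shortens by R_2/k under the reaction it provides: δ_0 − R_2·δ_{22} = R_2/k. With 1/k = 0.000114 m/kN, R_2 = δ_0 / (δ_{22} + 1/k) = 0.14805 / (0.007784 + 0.000114) = 18.75 kN.
Moment equilibrium about 1: M_1 = Σ(load moments about 1) − R_2·L = 532.1 − 18.75×12 = 307.1 kN·m.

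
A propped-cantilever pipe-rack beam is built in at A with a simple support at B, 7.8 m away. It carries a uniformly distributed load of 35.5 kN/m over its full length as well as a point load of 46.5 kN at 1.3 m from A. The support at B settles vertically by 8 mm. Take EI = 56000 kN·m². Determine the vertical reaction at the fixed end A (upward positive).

R_A = 220.6 kN

Remove the prop at B; the released (primary) structure is a cantilever built in at A.
Downward deflection at the released point B due to the loads:
  UDL 35.5: wL⁴/(8EI) = 16425/EI
  point load 46.5 at a = 1.3: Pa²(3L − a)/(6EI) = 289.5/EI
  δ_0 = 16715/EI
Tip deflection under a unit load at B: L³/(3EI) = 158.2/EI.
With EI = 56000 kN·m²: δ_0 = 0.29848 m and δ_{BB} = 0.002825 m/kN.
Compatibility — the beam at B must follow the support down by 0.008 m: δ_0 − R_B·δ_{BB} = 0.008, so R_B = (0.29848 − 0.008)/0.002825 = 102.8 kN.
Vertical equilibrium: R_A = ΣP − R_B = 323.4 − 102.8 = 220.6 kN.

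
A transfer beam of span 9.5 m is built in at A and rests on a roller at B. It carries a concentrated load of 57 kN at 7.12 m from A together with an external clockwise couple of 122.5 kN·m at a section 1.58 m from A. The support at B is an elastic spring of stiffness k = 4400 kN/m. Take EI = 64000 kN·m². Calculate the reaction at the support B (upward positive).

R_B = 39.9 kN

Take the reaction at B as the redundant and release it; the primary structure is a cantilever fixed at A.
Free-end deflection of the primary structure under the applied loading (downward +):
  point load 57 at a = 7.12: Pa²(3L − a)/(6EI) = 10297/EI
  clockwise couple 122.5 at a = 1.58: M₀a(2L − a)/(2EI) = 1686/EI
  δ_0 = 11982/EI
Tip deflection under a unit load at B: L³/(3EI) = 285.8/EI.
With EI = 64000 kN·m²: δ_0 = 0.18722 m and δ_{BB} = 0.004465 m/kN.
Compatibility — the spring shortens by R_B/k under the reaction it provides: δ_0 − R_B·δ_{BB} = R_B/k. With 1/k = 0.000227 m/kN, R_B = δ_0 / (δ_{BB} + 1/k) = 0.18722 / (0.004465 + 0.000227) = 39.9 kN.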